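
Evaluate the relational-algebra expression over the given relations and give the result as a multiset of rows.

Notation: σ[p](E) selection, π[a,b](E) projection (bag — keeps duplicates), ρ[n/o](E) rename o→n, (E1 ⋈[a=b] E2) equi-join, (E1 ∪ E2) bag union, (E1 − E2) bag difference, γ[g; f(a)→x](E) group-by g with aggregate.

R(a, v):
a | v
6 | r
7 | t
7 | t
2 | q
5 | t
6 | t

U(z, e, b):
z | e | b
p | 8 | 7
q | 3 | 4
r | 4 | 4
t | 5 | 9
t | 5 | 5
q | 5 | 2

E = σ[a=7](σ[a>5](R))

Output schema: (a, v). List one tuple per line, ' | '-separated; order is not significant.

Subexpression sizes:
  R → 6
  σ[a>5](R) → 4
  σ[a=7](σ[a>5](R)) → 2

== RESULT ==
a | v
7 | t
7 | t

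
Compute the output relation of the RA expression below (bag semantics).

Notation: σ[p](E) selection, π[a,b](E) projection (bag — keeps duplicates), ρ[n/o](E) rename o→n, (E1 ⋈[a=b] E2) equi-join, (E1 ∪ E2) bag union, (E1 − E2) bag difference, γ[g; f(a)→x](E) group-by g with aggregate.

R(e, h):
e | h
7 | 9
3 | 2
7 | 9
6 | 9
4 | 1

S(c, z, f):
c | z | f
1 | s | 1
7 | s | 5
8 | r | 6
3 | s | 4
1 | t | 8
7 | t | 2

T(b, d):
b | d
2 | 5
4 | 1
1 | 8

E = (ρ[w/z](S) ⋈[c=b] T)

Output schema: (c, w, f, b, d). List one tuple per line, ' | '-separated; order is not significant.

Stepwise |·|:
  S → 6
  ρ[w/z](S) → 6
  T → 3
  (ρ[w/z](S) ⋈[c=b] T) → 2

== RESULT ==
c | w | f | b | d
1 | s | 1 | 1 | 8
1 | t | 8 | 1 | 8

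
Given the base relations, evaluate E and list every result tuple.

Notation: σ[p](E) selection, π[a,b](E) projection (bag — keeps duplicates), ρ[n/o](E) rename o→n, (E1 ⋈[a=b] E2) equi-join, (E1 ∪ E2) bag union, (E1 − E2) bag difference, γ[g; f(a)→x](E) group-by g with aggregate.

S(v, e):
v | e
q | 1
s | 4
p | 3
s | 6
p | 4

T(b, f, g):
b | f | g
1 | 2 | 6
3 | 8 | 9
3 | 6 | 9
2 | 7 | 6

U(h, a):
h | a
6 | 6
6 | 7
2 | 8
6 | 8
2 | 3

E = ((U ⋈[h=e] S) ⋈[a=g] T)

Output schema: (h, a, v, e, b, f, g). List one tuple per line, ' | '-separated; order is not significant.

Row counts bottom-up:
  U → 5
  S → 5
  (U ⋈[h=e] S) → 3
  T → 4
  ((U ⋈[h=e] S) ⋈[a=g] T) → 2

== RESULT ==
h | a | v | e | b | f | g
6 | 6 | s | 6 | 1 | 2 | 6
6 | 6 | s | 6 | 2 | 7 | 6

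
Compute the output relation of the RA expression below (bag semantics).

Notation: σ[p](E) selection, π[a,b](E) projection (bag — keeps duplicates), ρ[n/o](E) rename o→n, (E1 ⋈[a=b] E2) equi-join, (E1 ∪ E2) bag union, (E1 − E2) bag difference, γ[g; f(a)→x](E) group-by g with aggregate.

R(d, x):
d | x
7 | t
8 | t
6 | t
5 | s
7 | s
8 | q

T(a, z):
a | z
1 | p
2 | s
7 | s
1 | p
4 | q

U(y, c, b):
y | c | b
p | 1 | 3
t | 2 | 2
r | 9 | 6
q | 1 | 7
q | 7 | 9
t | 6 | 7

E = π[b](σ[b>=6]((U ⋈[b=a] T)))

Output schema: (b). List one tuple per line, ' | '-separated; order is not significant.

Per-node cardinality:
  U → 6
  T → 5
  (U ⋈[b=a] T) → 3
  σ[b>=6]((U ⋈[b=a] T)) → 2
  π[b](σ[b>=6]((U ⋈[b=a] T))) → 2

== RESULT ==
b
7
7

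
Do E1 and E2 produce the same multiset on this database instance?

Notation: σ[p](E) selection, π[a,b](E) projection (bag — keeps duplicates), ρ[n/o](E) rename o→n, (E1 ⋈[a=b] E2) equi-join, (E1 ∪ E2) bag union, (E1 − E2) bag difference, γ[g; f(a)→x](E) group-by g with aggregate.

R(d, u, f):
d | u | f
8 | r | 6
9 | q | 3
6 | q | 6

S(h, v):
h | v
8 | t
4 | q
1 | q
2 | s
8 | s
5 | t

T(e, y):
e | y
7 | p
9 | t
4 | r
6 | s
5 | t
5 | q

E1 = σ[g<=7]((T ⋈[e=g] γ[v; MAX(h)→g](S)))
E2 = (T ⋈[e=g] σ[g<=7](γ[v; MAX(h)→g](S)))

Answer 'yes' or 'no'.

E1 subexpression sizes:
  T → 6
  S → 6
  γ[v; MAX(h)→g](S) → 3
  (T ⋈[e=g] γ[v; MAX(h)→g](S)) → 1
  σ[g<=7]((T ⋈[e=g] γ[v; MAX(h)→g](S))) → 1
E2 subexpression sizes:
  T → 6
  S → 6
  γ[v; MAX(h)→g](S) → 3
  σ[g<=7](γ[v; MAX(h)→g](S)) → 1
  (T ⋈[e=g] σ[g<=7](γ[v; MAX(h)→g](S))) → 1

E1 and E2 produce the same multiset:
e | y | v | g
4 | r | q | 4

yes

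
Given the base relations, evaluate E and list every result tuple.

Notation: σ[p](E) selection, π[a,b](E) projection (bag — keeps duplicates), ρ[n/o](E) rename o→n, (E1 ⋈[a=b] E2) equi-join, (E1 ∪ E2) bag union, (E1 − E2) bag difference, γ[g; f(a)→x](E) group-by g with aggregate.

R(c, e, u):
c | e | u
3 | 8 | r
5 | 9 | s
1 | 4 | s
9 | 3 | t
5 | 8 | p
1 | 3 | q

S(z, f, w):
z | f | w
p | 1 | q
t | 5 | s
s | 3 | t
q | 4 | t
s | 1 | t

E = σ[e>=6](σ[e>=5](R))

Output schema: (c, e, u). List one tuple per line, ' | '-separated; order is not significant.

Row counts bottom-up:
  R → 6
  σ[e>=5](R) → 3
  σ[e>=6](σ[e>=5](R)) → 3

== RESULT ==
c | e | u
3 | 8 | r
5 | 8 | p
5 | 9 | s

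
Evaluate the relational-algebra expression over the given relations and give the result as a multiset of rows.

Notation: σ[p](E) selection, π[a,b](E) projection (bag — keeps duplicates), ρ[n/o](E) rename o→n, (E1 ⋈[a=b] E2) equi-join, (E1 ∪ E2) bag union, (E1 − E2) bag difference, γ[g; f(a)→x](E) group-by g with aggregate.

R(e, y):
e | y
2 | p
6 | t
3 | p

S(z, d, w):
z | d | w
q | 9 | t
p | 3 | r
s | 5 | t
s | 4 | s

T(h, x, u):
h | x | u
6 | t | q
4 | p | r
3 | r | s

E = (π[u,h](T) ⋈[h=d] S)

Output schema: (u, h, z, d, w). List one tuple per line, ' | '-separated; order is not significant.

Per-node cardinality:
  T → 3
  π[u,h](T) → 3
  S → 4
  (π[u,h](T) ⋈[h=d] S) → 2

== RESULT ==
u | h | z | d | w
r | 4 | s | 4 | s
s | 3 | p | 3 | r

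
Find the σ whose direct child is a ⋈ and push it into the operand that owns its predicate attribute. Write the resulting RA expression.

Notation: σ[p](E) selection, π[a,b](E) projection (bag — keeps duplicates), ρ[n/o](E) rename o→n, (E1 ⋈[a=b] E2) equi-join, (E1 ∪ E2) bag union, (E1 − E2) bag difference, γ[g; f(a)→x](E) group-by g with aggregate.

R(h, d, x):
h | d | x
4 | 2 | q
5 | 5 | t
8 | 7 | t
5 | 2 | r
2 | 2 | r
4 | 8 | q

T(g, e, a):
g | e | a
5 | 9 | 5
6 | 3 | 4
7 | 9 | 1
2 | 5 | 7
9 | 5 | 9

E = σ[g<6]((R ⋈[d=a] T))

σ filters on g, owned by the right side.
E' = (R ⋈[d=a] σ[g<6](T))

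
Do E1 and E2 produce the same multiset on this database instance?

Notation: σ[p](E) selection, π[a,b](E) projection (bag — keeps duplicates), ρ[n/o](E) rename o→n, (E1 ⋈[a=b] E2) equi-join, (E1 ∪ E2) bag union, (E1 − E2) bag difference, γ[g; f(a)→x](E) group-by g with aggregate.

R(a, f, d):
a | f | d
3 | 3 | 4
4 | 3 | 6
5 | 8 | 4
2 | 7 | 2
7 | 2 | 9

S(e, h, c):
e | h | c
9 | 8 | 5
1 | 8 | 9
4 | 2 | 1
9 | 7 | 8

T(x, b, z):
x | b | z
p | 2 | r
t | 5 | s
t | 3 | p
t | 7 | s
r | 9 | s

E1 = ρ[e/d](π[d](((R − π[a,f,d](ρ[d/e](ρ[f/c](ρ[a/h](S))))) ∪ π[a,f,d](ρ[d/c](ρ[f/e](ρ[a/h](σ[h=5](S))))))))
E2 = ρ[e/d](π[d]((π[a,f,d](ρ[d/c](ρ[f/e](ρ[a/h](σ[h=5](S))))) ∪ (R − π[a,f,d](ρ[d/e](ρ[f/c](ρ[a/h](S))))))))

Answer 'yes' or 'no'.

E1 subexpression sizes:
  R → 5
  S → 4
  ρ[a/h](S) → 4
  ρ[f/c](ρ[a/h](S)) → 4
  ρ[d/e](ρ[f/c](ρ[a/h](S))) → 4
  π[a,f,d](ρ[d/e](ρ[f/c](ρ[a/h](S)))) → 4
  (R − π[a,f,d](ρ[d/e](ρ[f/c](ρ[a/h](S))))) → 5
  S → 4
  σ[h=5](S) → 0
  ρ[a/h](σ[h=5](S)) → 0
  ρ[f/e](ρ[a/h](σ[h=5](S))) → 0
  ρ[d/c](ρ[f/e](ρ[a/h](σ[h=5](S)))) → 0
  π[a,f,d](ρ[d/c](ρ[f/e](ρ[a/h](σ[h=5](S))))) → 0
  ((R − π[a,f,d](ρ[d/e](ρ[f/c](ρ[a/h](S))))) ∪ π[a,f,d](ρ[d/c](ρ[f/e](ρ[a/h](σ[h=5](S)))))) → 5
  π[d](((R − π[a,f,d](ρ[d/e](ρ[f/c](ρ[a/h](S))))) ∪ π[a,f,d](ρ[d/c](ρ[f/e](ρ[a/h](σ[h=5](S))))))) → 5
  ρ[e/d](π[d](((R − π[a,f,d](ρ[d/e](ρ[f/c](ρ[a/h](S))))) ∪ π[a,f,d](ρ[d/c](ρ[f/e](ρ[a/h](σ[h=5](S)))))))) → 5
E2 subexpression sizes:
  S → 4
  σ[h=5](S) → 0
  ρ[a/h](σ[h=5](S)) → 0
  ρ[f/e](ρ[a/h](σ[h=5](S))) → 0
  ρ[d/c](ρ[f/e](ρ[a/h](σ[h=5](S)))) → 0
  π[a,f,d](ρ[d/c](ρ[f/e](ρ[a/h](σ[h=5](S))))) → 0
  R → 5
  S → 4
  ρ[a/h](S) → 4
  ρ[f/c](ρ[a/h](S)) → 4
  ρ[d/e](ρ[f/c](ρ[a/h](S))) → 4
  π[a,f,d](ρ[d/e](ρ[f/c](ρ[a/h](S)))) → 4
  (R − π[a,f,d](ρ[d/e](ρ[f/c](ρ[a/h](S))))) → 5
  (π[a,f,d](ρ[d/c](ρ[f/e](ρ[a/h](σ[h=5](S))))) ∪ (R − π[a,f,d](ρ[d/e](ρ[f/c](ρ[a/h](S)))))) → 5
  π[d]((π[a,f,d](ρ[d/c](ρ[f/e](ρ[a/h](σ[h=5](S))))) ∪ (R − π[a,f,d](ρ[d/e](ρ[f/c](ρ[a/h](S))))))) → 5
  ρ[e/d](π[d]((π[a,f,d](ρ[d/c](ρ[f/e](ρ[a/h](σ[h=5](S))))) ∪ (R − π[a,f,d](ρ[d/e](ρ[f/c](ρ[a/h](S)))))))) → 5

E1 and E2 produce the same multiset:
e
2
4
4
6
9

yes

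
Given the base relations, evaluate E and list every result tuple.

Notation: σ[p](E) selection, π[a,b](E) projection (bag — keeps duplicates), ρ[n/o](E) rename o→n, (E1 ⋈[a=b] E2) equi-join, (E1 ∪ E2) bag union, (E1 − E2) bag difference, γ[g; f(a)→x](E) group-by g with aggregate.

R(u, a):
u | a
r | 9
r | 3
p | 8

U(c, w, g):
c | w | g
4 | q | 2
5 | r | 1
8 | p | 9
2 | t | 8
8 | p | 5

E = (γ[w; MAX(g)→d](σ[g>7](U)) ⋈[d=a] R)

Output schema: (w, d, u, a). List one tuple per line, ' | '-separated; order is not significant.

Per-node cardinality:
  U → 5
  σ[g>7](U) → 2
  γ[w; MAX(g)→d](σ[g>7](U)) → 2
  R → 3
  (γ[w; MAX(g)→d](σ[g>7](U)) ⋈[d=a] R) → 2

== RESULT ==
w | d | u | a
p | 9 | r | 9
t | 8 | p | 8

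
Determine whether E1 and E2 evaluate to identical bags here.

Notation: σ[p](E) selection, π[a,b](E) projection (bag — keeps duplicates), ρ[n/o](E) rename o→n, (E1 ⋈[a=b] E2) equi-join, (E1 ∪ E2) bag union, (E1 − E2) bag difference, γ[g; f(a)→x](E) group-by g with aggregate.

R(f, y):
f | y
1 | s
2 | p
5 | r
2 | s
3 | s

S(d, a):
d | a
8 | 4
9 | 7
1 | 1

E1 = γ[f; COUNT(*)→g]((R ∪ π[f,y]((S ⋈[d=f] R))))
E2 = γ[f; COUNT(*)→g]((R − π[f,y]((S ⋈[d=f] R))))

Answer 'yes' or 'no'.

E1 per-node cardinality:
  R → 5
  S → 3
  R → 5
  (S ⋈[d=f] R) → 1
  π[f,y]((S ⋈[d=f] R)) → 1
  (R ∪ π[f,y]((S ⋈[d=f] R))) → 6
  γ[f; COUNT(*)→g]((R ∪ π[f,y]((S ⋈[d=f] R)))) → 4
E2 per-node cardinality:
  R → 5
  S → 3
  R → 5
  (S ⋈[d=f] R) → 1
  π[f,y]((S ⋈[d=f] R)) → 1
  (R − π[f,y]((S ⋈[d=f] R))) → 4
  γ[f; COUNT(*)→g]((R − π[f,y]((S ⋈[d=f] R)))) → 3

E1 result:
f | g
1 | 2
2 | 2
3 | 1
5 | 1
E2 result:
f | g
2 | 2
3 | 1
5 | 1
Witness: (1, 2) appears 1× in E1 but 0× in E2.

no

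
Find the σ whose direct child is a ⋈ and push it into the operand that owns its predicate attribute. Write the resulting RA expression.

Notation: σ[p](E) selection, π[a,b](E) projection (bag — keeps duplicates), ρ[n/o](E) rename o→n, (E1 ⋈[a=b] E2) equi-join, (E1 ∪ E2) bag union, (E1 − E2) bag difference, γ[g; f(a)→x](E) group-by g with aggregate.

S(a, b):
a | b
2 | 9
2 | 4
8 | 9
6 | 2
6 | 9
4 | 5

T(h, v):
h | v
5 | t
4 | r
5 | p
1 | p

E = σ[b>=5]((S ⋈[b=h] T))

σ filters on b, owned by the left side.
E' = (σ[b>=5](S) ⋈[b=h] T)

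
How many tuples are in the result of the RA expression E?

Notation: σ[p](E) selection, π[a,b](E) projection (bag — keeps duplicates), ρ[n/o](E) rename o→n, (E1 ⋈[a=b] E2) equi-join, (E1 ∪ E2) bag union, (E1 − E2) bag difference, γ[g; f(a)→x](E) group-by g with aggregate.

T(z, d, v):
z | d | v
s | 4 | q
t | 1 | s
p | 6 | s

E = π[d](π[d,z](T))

Row counts bottom-up:
  T → 3
  π[d,z](T) → 3
  π[d](π[d,z](T)) → 3

|E| = 3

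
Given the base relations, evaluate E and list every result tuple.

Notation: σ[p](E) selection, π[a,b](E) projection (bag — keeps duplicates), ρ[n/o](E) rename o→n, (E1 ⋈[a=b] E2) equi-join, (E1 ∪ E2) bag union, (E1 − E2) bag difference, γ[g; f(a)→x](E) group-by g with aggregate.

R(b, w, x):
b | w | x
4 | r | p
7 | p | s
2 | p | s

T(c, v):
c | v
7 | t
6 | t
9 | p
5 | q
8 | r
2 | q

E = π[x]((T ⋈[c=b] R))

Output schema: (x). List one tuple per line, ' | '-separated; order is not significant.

Subexpression sizes:
  T → 6
  R → 3
  (T ⋈[c=b] R) → 2
  π[x]((T ⋈[c=b] R)) → 2

== RESULT ==
x
s
s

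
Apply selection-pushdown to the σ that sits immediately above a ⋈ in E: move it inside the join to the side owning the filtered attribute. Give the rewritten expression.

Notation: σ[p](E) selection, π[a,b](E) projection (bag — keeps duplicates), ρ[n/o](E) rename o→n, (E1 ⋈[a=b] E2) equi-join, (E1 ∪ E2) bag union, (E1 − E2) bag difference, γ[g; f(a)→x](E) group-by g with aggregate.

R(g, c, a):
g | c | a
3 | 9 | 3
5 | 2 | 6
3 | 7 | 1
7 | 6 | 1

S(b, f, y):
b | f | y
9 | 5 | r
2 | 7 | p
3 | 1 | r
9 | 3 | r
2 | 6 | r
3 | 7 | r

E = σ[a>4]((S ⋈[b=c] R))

σ filters on a, owned by the right side.
E' = (S ⋈[b=c] σ[a>4](R))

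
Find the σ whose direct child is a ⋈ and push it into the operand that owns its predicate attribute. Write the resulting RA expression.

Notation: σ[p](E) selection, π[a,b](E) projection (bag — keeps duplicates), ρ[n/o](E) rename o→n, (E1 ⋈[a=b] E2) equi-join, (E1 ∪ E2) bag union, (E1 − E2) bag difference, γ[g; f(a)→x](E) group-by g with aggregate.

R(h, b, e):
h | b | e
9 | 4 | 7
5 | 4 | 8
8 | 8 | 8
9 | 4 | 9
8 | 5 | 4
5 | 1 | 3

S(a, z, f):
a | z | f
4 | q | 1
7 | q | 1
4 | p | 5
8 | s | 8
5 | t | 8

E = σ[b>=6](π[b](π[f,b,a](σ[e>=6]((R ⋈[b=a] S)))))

σ filters on e, owned by the left side.
E' = σ[b>=6](π[b](π[f,b,a]((σ[e>=6](R) ⋈[b=a] S))))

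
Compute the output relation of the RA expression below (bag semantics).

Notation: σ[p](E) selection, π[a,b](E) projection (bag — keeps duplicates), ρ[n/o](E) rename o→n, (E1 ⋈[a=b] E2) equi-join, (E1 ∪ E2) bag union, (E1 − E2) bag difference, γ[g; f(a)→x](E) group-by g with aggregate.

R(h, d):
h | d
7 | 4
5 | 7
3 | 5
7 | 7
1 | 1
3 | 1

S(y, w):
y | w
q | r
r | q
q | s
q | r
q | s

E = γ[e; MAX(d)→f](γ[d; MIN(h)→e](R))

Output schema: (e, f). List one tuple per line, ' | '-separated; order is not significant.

Subexpression sizes:
  R → 6
  γ[d; MIN(h)→e](R) → 4
  γ[e; MAX(d)→f](γ[d; MIN(h)→e](R)) → 4

== RESULT ==
e | f
1 | 1
3 | 5
5 | 7
7 | 4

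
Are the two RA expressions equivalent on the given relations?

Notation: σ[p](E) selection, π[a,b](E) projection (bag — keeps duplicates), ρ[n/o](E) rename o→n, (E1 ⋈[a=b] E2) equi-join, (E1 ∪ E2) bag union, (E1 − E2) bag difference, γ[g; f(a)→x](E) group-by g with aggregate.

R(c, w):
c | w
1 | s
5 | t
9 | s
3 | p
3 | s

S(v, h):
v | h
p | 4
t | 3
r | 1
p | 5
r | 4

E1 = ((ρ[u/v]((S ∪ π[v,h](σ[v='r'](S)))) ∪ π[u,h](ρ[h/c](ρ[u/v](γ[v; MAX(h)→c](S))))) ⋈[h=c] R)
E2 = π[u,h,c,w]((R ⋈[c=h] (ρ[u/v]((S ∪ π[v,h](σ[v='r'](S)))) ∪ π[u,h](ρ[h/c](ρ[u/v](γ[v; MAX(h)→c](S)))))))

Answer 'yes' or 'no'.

E1 subexpression sizes:
  S → 5
  S → 5
  σ[v='r'](S) → 2
  π[v,h](σ[v='r'](S)) → 2
  (S ∪ π[v,h](σ[v='r'](S))) → 7
  ρ[u/v]((S ∪ π[v,h](σ[v='r'](S)))) → 7
  S → 5
  γ[v; MAX(h)→c](S) → 3
  ρ[u/v](γ[v; MAX(h)→c](S)) → 3
  ρ[h/c](ρ[u/v](γ[v; MAX(h)→c](S))) → 3
  π[u,h](ρ[h/c](ρ[u/v](γ[v; MAX(h)→c](S)))) → 3
  (ρ[u/v]((S ∪ π[v,h](σ[v='r'](S)))) ∪ π[u,h](ρ[h/c](ρ[u/v](γ[v; MAX(h)→c](S))))) → 10
  R → 5
  ((ρ[u/v]((S ∪ π[v,h](σ[v='r'](S)))) ∪ π[u,h](ρ[h/c](ρ[u/v](γ[v; MAX(h)→c](S))))) ⋈[h=c] R) → 8
E2 subexpression sizes:
  R → 5
  S → 5
  S → 5
  σ[v='r'](S) → 2
  π[v,h](σ[v='r'](S)) → 2
  (S ∪ π[v,h](σ[v='r'](S))) → 7
  ρ[u/v]((S ∪ π[v,h](σ[v='r'](S)))) → 7
  S → 5
  γ[v; MAX(h)→c](S) → 3
  ρ[u/v](γ[v; MAX(h)→c](S)) → 3
  ρ[h/c](ρ[u/v](γ[v; MAX(h)→c](S))) → 3
  π[u,h](ρ[h/c](ρ[u/v](γ[v; MAX(h)→c](S)))) → 3
  (ρ[u/v]((S ∪ π[v,h](σ[v='r'](S)))) ∪ π[u,h](ρ[h/c](ρ[u/v](γ[v; MAX(h)→c](S))))) → 10
  (R ⋈[c=h] (ρ[u/v]((S ∪ π[v,h](σ[v='r'](S)))) ∪ π[u,h](ρ[h/c](ρ[u/v](γ[v; MAX(h)→c](S)))))) → 8
  π[u,h,c,w]((R ⋈[c=h] (ρ[u/v]((S ∪ π[v,h](σ[v='r'](S)))) ∪ π[u,h](ρ[h/c](ρ[u/v](γ[v; MAX(h)→c](S))))))) → 8

E1 and E2 produce the same multiset:
u | h | c | w
p | 5 | 5 | t
p | 5 | 5 | t
r | 1 | 1 | s
r | 1 | 1 | s
t | 3 | 3 | p
t | 3 | 3 | p
t | 3 | 3 | s
t | 3 | 3 | s

yes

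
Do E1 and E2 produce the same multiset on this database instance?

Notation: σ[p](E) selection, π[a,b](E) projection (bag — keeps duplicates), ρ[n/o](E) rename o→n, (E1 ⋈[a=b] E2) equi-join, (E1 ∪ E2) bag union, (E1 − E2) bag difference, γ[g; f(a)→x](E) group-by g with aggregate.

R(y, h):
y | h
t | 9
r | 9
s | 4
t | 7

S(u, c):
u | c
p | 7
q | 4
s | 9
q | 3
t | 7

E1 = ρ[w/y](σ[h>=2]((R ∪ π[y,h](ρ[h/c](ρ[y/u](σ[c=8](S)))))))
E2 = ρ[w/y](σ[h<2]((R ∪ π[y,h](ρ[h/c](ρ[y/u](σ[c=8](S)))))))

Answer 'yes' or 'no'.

E1 per-node cardinality:
  R → 4
  S → 5
  σ[c=8](S) → 0
  ρ[y/u](σ[c=8](S)) → 0
  ρ[h/c](ρ[y/u](σ[c=8](S))) → 0
  π[y,h](ρ[h/c](ρ[y/u](σ[c=8](S)))) → 0
  (R ∪ π[y,h](ρ[h/c](ρ[y/u](σ[c=8](S))))) → 4
  σ[h>=2]((R ∪ π[y,h](ρ[h/c](ρ[y/u](σ[c=8](S)))))) → 4
  ρ[w/y](σ[h>=2]((R ∪ π[y,h](ρ[h/c](ρ[y/u](σ[c=8](S))))))) → 4
E2 per-node cardinality:
  R → 4
  S → 5
  σ[c=8](S) → 0
  ρ[y/u](σ[c=8](S)) → 0
  ρ[h/c](ρ[y/u](σ[c=8](S))) → 0
  π[y,h](ρ[h/c](ρ[y/u](σ[c=8](S)))) → 0
  (R ∪ π[y,h](ρ[h/c](ρ[y/u](σ[c=8](S))))) → 4
  σ[h<2]((R ∪ π[y,h](ρ[h/c](ρ[y/u](σ[c=8](S)))))) → 0
  ρ[w/y](σ[h<2]((R ∪ π[y,h](ρ[h/c](ρ[y/u](σ[c=8](S))))))) → 0

E1 result:
w | h
r | 9
s | 4
t | 7
t | 9
E2 result:
w | h
(0 rows)
Witness: ('s', 4) appears 1× in E1 but 0× in E2.

no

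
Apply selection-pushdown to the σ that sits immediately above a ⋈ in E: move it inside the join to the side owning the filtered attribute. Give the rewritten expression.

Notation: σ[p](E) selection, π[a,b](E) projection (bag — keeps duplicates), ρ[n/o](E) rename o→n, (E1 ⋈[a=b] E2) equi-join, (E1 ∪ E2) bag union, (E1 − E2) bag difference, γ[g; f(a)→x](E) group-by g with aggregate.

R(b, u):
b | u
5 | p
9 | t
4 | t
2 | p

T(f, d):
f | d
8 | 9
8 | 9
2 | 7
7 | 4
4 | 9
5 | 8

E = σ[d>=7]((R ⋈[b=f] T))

σ filters on d, owned by the right side.
E' = (R ⋈[b=f] σ[d>=7](T))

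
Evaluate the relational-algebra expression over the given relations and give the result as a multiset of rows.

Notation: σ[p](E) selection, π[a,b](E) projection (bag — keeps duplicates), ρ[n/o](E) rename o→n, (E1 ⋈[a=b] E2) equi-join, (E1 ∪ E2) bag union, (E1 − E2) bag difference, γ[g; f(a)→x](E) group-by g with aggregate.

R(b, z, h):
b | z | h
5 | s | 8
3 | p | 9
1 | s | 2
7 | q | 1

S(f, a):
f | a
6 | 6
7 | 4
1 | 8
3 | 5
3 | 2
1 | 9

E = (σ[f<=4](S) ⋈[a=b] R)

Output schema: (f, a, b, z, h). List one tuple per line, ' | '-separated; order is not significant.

Row counts bottom-up:
  S → 6
  σ[f<=4](S) → 4
  R → 4
  (σ[f<=4](S) ⋈[a=b] R) → 1

== RESULT ==
f | a | b | z | h
3 | 5 | 5 | s | 8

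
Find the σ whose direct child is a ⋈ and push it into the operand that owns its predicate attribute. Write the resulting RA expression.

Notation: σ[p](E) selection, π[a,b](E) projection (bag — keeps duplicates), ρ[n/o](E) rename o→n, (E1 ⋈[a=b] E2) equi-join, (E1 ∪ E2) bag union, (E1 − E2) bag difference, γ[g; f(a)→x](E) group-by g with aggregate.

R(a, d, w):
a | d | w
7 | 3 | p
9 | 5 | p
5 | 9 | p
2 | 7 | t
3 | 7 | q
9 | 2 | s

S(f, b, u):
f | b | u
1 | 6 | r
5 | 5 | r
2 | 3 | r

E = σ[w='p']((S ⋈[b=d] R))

σ filters on w, owned by the right side.
E' = (S ⋈[b=d] σ[w='p'](R))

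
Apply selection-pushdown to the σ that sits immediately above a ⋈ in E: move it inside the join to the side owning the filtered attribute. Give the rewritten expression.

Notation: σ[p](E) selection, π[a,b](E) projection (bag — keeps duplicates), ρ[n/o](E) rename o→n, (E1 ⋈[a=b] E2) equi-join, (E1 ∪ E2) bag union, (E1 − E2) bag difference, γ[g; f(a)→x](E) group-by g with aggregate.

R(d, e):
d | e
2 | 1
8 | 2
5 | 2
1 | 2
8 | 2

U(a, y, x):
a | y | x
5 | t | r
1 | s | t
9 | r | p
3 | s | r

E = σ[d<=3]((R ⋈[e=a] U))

σ filters on d, owned by the left side.
E' = (σ[d<=3](R) ⋈[e=a] U)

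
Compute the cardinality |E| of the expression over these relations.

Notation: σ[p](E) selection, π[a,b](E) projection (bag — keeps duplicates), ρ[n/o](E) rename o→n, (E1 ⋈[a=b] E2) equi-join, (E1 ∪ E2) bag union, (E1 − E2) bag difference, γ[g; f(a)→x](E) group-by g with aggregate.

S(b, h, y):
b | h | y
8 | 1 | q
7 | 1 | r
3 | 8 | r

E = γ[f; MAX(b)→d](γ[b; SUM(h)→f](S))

Row counts bottom-up:
  S → 3
  γ[b; SUM(h)→f](S) → 3
  γ[f; MAX(b)→d](γ[b; SUM(h)→f](S)) → 2

|E| = 2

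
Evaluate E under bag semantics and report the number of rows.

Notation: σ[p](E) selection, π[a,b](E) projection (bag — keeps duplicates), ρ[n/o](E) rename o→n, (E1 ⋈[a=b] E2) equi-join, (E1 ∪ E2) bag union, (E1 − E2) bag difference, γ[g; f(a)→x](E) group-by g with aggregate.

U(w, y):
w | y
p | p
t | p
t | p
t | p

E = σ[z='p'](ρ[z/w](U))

Stepwise |·|:
  U → 4
  ρ[z/w](U) → 4
  σ[z='p'](ρ[z/w](U)) → 1

|E| = 1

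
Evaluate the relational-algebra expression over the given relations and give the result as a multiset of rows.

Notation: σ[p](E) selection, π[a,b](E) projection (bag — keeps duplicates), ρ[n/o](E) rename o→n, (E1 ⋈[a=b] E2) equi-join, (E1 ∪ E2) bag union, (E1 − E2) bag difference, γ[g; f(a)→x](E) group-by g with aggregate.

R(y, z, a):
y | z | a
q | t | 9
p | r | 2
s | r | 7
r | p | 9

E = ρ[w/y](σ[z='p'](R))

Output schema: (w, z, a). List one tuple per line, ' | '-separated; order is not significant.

Per-node cardinality:
  R → 4
  σ[z='p'](R) → 1
  ρ[w/y](σ[z='p'](R)) → 1

== RESULT ==
w | z | a
r | p | 9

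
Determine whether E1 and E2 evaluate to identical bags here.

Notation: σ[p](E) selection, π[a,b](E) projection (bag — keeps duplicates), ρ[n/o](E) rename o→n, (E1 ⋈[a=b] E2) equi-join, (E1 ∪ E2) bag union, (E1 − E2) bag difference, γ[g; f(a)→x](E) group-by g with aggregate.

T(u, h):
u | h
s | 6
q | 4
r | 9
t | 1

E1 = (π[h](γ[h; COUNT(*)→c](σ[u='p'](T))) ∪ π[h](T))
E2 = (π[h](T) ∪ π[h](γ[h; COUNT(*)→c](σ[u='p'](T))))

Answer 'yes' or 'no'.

E1 row counts bottom-up:
  T → 4
  σ[u='p'](T) → 0
  γ[h; COUNT(*)→c](σ[u='p'](T)) → 0
  π[h](γ[h; COUNT(*)→c](σ[u='p'](T))) → 0
  T → 4
  π[h](T) → 4
  (π[h](γ[h; COUNT(*)→c](σ[u='p'](T))) ∪ π[h](T)) → 4
E2 row counts bottom-up:
  T → 4
  π[h](T) → 4
  T → 4
  σ[u='p'](T) → 0
  γ[h; COUNT(*)→c](σ[u='p'](T)) → 0
  π[h](γ[h; COUNT(*)→c](σ[u='p'](T))) → 0
  (π[h](T) ∪ π[h](γ[h; COUNT(*)→c](σ[u='p'](T)))) → 4

E1 and E2 produce the same multiset:
h
1
4
6
9

yes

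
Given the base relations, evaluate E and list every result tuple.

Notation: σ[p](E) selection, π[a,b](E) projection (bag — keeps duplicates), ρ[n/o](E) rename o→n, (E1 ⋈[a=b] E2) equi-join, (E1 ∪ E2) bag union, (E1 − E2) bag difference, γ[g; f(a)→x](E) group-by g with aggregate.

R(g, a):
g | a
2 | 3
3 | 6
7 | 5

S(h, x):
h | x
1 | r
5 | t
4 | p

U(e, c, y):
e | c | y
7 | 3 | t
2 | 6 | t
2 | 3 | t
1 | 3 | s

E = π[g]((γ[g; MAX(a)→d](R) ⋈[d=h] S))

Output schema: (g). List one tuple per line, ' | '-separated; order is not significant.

Subexpression sizes:
  R → 3
  γ[g; MAX(a)→d](R) → 3
  S → 3
  (γ[g; MAX(a)→d](R) ⋈[d=h] S) → 1
  π[g]((γ[g; MAX(a)→d](R) ⋈[d=h] S)) → 1

== RESULT ==
g
7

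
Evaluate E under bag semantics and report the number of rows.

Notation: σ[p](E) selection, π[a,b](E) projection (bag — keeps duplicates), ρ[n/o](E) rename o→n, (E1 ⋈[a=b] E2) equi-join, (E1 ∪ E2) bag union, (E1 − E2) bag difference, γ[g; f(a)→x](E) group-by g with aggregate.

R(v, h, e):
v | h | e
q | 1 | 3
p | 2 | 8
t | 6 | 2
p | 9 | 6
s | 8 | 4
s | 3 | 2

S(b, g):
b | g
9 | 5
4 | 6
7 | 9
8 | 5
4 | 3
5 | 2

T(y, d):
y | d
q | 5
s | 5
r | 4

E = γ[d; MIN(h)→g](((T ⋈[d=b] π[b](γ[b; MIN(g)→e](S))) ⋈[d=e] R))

Per-node cardinality:
  T → 3
  S → 6
  γ[b; MIN(g)→e](S) → 5
  π[b](γ[b; MIN(g)→e](S)) → 5
  (T ⋈[d=b] π[b](γ[b; MIN(g)→e](S))) → 3
  R → 6
  ((T ⋈[d=b] π[b](γ[b; MIN(g)→e](S))) ⋈[d=e] R) → 1
  γ[d; MIN(h)→g](((T ⋈[d=b] π[b](γ[b; MIN(g)→e](S))) ⋈[d=e] R)) → 1

|E| = 1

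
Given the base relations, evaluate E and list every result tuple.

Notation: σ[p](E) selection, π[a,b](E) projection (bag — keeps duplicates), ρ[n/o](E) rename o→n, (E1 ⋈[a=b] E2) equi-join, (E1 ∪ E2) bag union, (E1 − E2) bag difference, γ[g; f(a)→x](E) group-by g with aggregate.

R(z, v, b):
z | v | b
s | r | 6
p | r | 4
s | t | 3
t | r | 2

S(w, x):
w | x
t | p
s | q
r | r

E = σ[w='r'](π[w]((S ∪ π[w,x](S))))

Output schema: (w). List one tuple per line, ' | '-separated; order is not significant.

Per-node cardinality:
  S → 3
  S → 3
  π[w,x](S) → 3
  (S ∪ π[w,x](S)) → 6
  π[w]((S ∪ π[w,x](S))) → 6
  σ[w='r'](π[w]((S ∪ π[w,x](S)))) → 2

== RESULT ==
w
r
r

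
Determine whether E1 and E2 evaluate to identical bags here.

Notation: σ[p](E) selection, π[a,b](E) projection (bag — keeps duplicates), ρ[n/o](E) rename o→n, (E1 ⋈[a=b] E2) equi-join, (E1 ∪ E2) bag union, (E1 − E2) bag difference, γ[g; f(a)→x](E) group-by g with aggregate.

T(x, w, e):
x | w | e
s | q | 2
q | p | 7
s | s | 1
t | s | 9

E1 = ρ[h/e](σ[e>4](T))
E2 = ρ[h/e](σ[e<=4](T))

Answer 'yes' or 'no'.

E1 per-node cardinality:
  T → 4
  σ[e>4](T) → 2
  ρ[h/e](σ[e>4](T)) → 2
E2 per-node cardinality:
  T → 4
  σ[e<=4](T) → 2
  ρ[h/e](σ[e<=4](T)) → 2

E1 result:
x | w | h
q | p | 7
t | s | 9
E2 result:
x | w | h
s | q | 2
s | s | 1
Witness: ('s', 'q', 2) appears 0× in E1 but 1× in E2.

no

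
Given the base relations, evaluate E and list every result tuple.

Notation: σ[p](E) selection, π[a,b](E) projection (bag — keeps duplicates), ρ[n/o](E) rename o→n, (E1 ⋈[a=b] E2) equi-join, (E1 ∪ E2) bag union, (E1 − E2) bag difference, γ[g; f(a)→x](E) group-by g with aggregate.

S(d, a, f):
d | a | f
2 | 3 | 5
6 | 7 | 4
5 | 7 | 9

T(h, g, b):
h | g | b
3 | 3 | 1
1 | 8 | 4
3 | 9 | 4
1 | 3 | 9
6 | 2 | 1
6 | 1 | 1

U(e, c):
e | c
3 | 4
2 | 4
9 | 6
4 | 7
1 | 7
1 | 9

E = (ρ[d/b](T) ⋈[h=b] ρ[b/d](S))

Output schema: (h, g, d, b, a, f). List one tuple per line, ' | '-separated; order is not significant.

Per-node cardinality:
  T → 6
  ρ[d/b](T) → 6
  S → 3
  ρ[b/d](S) → 3
  (ρ[d/b](T) ⋈[h=b] ρ[b/d](S)) → 2

== RESULT ==
h | g | d | b | a | f
6 | 1 | 1 | 6 | 7 | 4
6 | 2 | 1 | 6 | 7 | 4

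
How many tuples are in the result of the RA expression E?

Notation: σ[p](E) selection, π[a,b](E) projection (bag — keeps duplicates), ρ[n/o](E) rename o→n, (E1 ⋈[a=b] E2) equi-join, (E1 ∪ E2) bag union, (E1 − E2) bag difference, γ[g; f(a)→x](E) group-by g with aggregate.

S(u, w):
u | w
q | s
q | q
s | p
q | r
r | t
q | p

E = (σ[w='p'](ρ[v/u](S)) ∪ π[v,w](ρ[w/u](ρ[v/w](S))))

Subexpression sizes:
  S → 6
  ρ[v/u](S) → 6
  σ[w='p'](ρ[v/u](S)) → 2
  S → 6
  ρ[v/w](S) → 6
  ρ[w/u](ρ[v/w](S)) → 6
  π[v,w](ρ[w/u](ρ[v/w](S))) → 6
  (σ[w='p'](ρ[v/u](S)) ∪ π[v,w](ρ[w/u](ρ[v/w](S)))) → 8

|E| = 8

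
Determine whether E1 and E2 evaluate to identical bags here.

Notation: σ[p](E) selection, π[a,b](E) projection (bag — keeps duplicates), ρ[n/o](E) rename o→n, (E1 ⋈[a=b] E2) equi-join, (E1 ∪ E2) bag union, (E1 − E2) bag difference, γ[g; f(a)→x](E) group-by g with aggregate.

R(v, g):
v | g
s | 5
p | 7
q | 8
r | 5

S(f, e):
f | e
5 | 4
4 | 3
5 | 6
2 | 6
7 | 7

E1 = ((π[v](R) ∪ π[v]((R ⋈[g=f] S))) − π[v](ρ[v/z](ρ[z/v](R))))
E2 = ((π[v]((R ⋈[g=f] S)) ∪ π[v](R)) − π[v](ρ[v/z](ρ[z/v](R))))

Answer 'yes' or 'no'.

E1 row counts bottom-up:
  R → 4
  π[v](R) → 4
  R → 4
  S → 5
  (R ⋈[g=f] S) → 5
  π[v]((R ⋈[g=f] S)) → 5
  (π[v](R) ∪ π[v]((R ⋈[g=f] S))) → 9
  R → 4
  ρ[z/v](R) → 4
  ρ[v/z](ρ[z/v](R)) → 4
  π[v](ρ[v/z](ρ[z/v](R))) → 4
  ((π[v](R) ∪ π[v]((R ⋈[g=f] S))) − π[v](ρ[v/z](ρ[z/v](R)))) → 5
E2 row counts bottom-up:
  R → 4
  S → 5
  (R ⋈[g=f] S) → 5
  π[v]((R ⋈[g=f] S)) → 5
  R → 4
  π[v](R) → 4
  (π[v]((R ⋈[g=f] S)) ∪ π[v](R)) → 9
  R → 4
  ρ[z/v](R) → 4
  ρ[v/z](ρ[z/v](R)) → 4
  π[v](ρ[v/z](ρ[z/v](R))) → 4
  ((π[v]((R ⋈[g=f] S)) ∪ π[v](R)) − π[v](ρ[v/z](ρ[z/v](R)))) → 5

E1 and E2 produce the same multiset:
v
p
r
r
s
s

yes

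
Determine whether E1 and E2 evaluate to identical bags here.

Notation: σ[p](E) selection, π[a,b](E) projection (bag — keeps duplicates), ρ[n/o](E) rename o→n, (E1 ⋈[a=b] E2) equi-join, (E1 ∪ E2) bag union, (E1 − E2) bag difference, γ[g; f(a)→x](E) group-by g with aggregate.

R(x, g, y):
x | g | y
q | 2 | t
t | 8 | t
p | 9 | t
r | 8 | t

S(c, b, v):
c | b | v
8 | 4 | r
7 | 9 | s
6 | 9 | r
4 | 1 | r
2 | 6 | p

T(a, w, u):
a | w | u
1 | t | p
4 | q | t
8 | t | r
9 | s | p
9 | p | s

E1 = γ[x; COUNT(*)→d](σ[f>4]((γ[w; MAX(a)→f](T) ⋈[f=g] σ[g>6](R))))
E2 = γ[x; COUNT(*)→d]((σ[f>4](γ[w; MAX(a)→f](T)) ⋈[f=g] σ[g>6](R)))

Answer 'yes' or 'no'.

E1 subexpression sizes:
  T → 5
  γ[w; MAX(a)→f](T) → 4
  R → 4
  σ[g>6](R) → 3
  (γ[w; MAX(a)→f](T) ⋈[f=g] σ[g>6](R)) → 4
  σ[f>4]((γ[w; MAX(a)→f](T) ⋈[f=g] σ[g>6](R))) → 4
  γ[x; COUNT(*)→d](σ[f>4]((γ[w; MAX(a)→f](T) ⋈[f=g] σ[g>6](R)))) → 3
E2 subexpression sizes:
  T → 5
  γ[w; MAX(a)→f](T) → 4
  σ[f>4](γ[w; MAX(a)→f](T)) → 3
  R → 4
  σ[g>6](R) → 3
  (σ[f>4](γ[w; MAX(a)→f](T)) ⋈[f=g] σ[g>6](R)) → 4
  γ[x; COUNT(*)→d]((σ[f>4](γ[w; MAX(a)→f](T)) ⋈[f=g] σ[g>6](R))) → 3

E1 and E2 produce the same multiset:
x | d
p | 2
r | 1
t | 1

yes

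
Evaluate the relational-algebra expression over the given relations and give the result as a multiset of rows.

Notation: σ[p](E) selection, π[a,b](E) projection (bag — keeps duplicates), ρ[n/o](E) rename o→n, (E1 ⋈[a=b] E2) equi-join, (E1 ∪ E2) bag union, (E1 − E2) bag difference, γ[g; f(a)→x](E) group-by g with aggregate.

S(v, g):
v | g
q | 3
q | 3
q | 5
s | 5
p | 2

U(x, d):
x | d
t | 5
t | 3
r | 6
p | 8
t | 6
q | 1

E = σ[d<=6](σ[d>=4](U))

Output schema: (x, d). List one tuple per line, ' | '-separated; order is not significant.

Row counts bottom-up:
  U → 6
  σ[d>=4](U) → 4
  σ[d<=6](σ[d>=4](U)) → 3

== RESULT ==
x | d
r | 6
t | 5
t | 6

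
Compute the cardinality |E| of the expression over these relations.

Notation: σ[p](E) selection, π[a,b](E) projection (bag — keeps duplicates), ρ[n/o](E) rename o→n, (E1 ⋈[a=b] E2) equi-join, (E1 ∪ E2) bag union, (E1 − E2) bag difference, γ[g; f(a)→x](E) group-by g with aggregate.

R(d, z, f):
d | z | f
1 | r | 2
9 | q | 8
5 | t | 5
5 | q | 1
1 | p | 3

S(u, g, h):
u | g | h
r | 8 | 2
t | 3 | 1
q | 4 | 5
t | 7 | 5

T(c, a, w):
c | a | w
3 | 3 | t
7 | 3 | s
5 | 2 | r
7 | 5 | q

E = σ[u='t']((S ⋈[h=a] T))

Row counts bottom-up:
  S → 4
  T → 4
  (S ⋈[h=a] T) → 3
  σ[u='t']((S ⋈[h=a] T)) → 1

|E| = 1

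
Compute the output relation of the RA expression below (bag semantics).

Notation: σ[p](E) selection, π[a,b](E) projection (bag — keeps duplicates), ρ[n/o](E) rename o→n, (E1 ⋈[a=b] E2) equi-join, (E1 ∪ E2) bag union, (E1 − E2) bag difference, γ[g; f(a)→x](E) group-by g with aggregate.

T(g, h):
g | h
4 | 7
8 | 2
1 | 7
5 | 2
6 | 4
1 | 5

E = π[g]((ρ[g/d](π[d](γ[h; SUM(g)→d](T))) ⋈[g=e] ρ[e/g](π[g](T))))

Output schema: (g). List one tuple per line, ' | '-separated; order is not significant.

Subexpression sizes:
  T → 6
  γ[h; SUM(g)→d](T) → 4
  π[d](γ[h; SUM(g)→d](T)) → 4
  ρ[g/d](π[d](γ[h; SUM(g)→d](T))) → 4
  T → 6
  π[g](T) → 6
  ρ[e/g](π[g](T)) → 6
  (ρ[g/d](π[d](γ[h; SUM(g)→d](T))) ⋈[g=e] ρ[e/g](π[g](T))) → 4
  π[g]((ρ[g/d](π[d](γ[h; SUM(g)→d](T))) ⋈[g=e] ρ[e/g](π[g](T)))) → 4

== RESULT ==
g
1
1
5
6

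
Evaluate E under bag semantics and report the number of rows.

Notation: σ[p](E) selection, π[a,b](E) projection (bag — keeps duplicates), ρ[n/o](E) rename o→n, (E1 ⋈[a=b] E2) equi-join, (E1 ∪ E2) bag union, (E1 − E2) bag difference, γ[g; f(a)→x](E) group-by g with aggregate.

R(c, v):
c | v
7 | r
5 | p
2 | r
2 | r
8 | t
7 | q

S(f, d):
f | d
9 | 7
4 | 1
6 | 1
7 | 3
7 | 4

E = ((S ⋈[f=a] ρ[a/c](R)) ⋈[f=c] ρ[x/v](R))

Subexpression sizes:
  S → 5
  R → 6
  ρ[a/c](R) → 6
  (S ⋈[f=a] ρ[a/c](R)) → 4
  R → 6
  ρ[x/v](R) → 6
  ((S ⋈[f=a] ρ[a/c](R)) ⋈[f=c] ρ[x/v](R)) → 8

|E| = 8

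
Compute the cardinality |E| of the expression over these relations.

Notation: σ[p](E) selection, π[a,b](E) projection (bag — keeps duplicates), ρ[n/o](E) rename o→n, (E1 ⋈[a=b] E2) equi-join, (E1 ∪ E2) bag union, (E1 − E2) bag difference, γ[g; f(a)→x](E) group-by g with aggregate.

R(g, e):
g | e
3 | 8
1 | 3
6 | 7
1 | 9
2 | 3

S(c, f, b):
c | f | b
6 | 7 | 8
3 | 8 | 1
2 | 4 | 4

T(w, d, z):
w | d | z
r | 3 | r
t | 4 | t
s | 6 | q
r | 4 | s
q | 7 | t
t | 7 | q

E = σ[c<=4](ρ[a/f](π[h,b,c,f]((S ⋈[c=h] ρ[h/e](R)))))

Stepwise |·|:
  S → 3
  R → 5
  ρ[h/e](R) → 5
  (S ⋈[c=h] ρ[h/e](R)) → 2
  π[h,b,c,f]((S ⋈[c=h] ρ[h/e](R))) → 2
  ρ[a/f](π[h,b,c,f]((S ⋈[c=h] ρ[h/e](R)))) → 2
  σ[c<=4](ρ[a/f](π[h,b,c,f]((S ⋈[c=h] ρ[h/e](R))))) → 2

|E| = 2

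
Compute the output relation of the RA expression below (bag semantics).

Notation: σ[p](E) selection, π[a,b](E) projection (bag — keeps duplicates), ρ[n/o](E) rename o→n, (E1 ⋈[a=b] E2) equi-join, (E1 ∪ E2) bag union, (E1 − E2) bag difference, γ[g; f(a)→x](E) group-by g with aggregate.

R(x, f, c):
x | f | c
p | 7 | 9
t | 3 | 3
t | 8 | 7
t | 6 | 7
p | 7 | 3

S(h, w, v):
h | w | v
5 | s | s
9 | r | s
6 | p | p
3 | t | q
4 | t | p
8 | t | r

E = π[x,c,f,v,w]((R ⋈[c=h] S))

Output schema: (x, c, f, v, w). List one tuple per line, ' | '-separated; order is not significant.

Subexpression sizes:
  R → 5
  S → 6
  (R ⋈[c=h] S) → 3
  π[x,c,f,v,w]((R ⋈[c=h] S)) → 3

== RESULT ==
x | c | f | v | w
p | 3 | 7 | q | t
p | 9 | 7 | s | r
t | 3 | 3 | q | t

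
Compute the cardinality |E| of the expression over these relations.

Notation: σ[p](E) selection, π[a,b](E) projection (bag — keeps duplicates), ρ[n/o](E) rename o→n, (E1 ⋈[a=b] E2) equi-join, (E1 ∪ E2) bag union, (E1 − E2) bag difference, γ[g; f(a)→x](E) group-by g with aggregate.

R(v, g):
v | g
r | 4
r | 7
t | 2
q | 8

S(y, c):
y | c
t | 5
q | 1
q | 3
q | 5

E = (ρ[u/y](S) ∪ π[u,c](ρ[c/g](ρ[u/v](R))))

Stepwise |·|:
  S → 4
  ρ[u/y](S) → 4
  R → 4
  ρ[u/v](R) → 4
  ρ[c/g](ρ[u/v](R)) → 4
  π[u,c](ρ[c/g](ρ[u/v](R))) → 4
  (ρ[u/y](S) ∪ π[u,c](ρ[c/g](ρ[u/v](R)))) → 8

|E| = 8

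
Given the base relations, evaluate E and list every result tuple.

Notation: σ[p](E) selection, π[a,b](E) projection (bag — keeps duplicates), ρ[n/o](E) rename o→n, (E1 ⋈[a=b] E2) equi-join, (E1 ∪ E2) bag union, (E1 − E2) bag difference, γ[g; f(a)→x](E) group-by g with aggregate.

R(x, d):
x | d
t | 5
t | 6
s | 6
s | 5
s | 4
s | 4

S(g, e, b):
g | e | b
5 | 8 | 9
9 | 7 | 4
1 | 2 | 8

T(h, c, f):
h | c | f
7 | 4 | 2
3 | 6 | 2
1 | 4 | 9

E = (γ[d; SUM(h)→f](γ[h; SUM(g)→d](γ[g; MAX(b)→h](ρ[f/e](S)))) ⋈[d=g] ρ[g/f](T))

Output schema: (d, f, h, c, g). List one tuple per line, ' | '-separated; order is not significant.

Per-node cardinality:
  S → 3
  ρ[f/e](S) → 3
  γ[g; MAX(b)→h](ρ[f/e](S)) → 3
  γ[h; SUM(g)→d](γ[g; MAX(b)→h](ρ[f/e](S))) → 3
  γ[d; SUM(h)→f](γ[h; SUM(g)→d](γ[g; MAX(b)→h](ρ[f/e](S)))) → 3
  T → 3
  ρ[g/f](T) → 3
  (γ[d; SUM(h)→f](γ[h; SUM(g)→d](γ[g; MAX(b)→h](ρ[f/e](S)))) ⋈[d=g] ρ[g/f](T)) → 1

== RESULT ==
d | f | h | c | g
9 | 4 | 1 | 4 | 9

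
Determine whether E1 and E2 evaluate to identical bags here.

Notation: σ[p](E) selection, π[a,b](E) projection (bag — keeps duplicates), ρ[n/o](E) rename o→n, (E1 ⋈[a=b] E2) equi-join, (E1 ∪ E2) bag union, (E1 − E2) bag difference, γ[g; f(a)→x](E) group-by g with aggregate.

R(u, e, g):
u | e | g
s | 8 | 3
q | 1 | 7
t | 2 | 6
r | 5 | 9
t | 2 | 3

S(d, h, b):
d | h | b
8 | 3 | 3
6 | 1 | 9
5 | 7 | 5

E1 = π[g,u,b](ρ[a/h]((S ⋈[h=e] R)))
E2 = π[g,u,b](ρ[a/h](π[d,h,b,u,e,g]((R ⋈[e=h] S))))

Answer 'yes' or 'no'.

E1 stepwise |·|:
  S → 3
  R → 5
  (S ⋈[h=e] R) → 1
  ρ[a/h]((S ⋈[h=e] R)) → 1
  π[g,u,b](ρ[a/h]((S ⋈[h=e] R))) → 1
E2 stepwise |·|:
  R → 5
  S → 3
  (R ⋈[e=h] S) → 1
  π[d,h,b,u,e,g]((R ⋈[e=h] S)) → 1
  ρ[a/h](π[d,h,b,u,e,g]((R ⋈[e=h] S))) → 1
  π[g,u,b](ρ[a/h](π[d,h,b,u,e,g]((R ⋈[e=h] S)))) → 1

E1 and E2 produce the same multiset:
g | u | b
7 | q | 9

yes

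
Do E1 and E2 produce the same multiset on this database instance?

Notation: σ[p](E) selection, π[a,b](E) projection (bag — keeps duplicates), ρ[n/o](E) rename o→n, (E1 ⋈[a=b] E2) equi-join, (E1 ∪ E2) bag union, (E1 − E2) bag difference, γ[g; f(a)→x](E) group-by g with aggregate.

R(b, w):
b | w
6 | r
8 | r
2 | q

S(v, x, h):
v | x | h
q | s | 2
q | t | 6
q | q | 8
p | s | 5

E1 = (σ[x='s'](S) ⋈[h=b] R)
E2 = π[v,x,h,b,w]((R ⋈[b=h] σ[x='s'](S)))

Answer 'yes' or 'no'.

E1 row counts bottom-up:
  S → 4
  σ[x='s'](S) → 2
  R → 3
  (σ[x='s'](S) ⋈[h=b] R) → 1
E2 row counts bottom-up:
  R → 3
  S → 4
  σ[x='s'](S) → 2
  (R ⋈[b=h] σ[x='s'](S)) → 1
  π[v,x,h,b,w]((R ⋈[b=h] σ[x='s'](S))) → 1

E1 and E2 produce the same multiset:
v | x | h | b | w
q | s | 2 | 2 | q

yes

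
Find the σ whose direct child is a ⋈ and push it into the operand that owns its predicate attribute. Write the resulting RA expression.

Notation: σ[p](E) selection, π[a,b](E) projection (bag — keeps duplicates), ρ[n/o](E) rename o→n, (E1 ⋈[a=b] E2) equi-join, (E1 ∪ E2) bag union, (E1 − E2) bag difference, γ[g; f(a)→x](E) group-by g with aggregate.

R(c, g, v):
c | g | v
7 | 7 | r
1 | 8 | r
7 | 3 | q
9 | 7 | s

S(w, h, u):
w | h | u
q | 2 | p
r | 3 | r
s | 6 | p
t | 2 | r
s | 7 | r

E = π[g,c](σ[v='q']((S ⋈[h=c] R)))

σ filters on v, owned by the right side.
E' = π[g,c]((S ⋈[h=c] σ[v='q'](R)))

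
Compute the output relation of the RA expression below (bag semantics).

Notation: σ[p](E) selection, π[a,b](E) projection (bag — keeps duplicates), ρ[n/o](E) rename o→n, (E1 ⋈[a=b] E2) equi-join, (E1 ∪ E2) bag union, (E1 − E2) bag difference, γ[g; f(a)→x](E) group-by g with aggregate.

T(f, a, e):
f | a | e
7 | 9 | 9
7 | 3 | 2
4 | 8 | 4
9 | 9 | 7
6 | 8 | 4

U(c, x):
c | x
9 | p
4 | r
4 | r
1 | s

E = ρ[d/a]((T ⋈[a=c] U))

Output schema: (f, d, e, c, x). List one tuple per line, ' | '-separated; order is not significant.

Subexpression sizes:
  T → 5
  U → 4
  (T ⋈[a=c] U) → 2
  ρ[d/a]((T ⋈[a=c] U)) → 2

== RESULT ==
f | d | e | c | x
7 | 9 | 9 | 9 | p
9 | 9 | 7 | 9 | p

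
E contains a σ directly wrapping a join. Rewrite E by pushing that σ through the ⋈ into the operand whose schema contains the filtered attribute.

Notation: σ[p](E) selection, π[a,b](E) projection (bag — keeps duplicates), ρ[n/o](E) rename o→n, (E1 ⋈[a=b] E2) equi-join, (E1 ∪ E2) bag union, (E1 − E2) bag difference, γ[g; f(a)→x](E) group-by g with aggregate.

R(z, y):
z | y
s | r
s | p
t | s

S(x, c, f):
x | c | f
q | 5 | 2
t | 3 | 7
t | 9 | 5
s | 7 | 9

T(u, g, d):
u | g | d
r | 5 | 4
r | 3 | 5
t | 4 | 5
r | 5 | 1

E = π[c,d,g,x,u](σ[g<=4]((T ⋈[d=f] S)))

σ filters on g, owned by the left side.
E' = π[c,d,g,x,u]((σ[g<=4](T) ⋈[d=f] S))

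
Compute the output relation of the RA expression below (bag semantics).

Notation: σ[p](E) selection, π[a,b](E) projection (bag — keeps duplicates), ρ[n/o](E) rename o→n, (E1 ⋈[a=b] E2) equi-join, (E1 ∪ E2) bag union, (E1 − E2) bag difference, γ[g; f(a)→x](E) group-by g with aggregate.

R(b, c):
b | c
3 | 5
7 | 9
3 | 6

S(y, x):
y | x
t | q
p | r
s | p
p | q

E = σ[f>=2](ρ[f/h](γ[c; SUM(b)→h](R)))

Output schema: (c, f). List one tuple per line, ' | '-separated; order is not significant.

Per-node cardinality:
  R → 3
  γ[c; SUM(b)→h](R) → 3
  ρ[f/h](γ[c; SUM(b)→h](R)) → 3
  σ[f>=2](ρ[f/h](γ[c; SUM(b)→h](R))) → 3

== RESULT ==
c | f
5 | 3
6 | 3
9 | 7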